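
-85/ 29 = -2.93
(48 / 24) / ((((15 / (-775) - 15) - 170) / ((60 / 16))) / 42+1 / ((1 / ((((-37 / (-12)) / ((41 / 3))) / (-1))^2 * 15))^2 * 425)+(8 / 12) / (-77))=-1.69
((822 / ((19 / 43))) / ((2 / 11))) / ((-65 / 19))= -194403 / 65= -2990.82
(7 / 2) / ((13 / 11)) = 77 / 26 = 2.96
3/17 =0.18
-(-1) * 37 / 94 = 37 / 94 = 0.39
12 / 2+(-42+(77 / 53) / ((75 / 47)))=-139481 / 3975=-35.09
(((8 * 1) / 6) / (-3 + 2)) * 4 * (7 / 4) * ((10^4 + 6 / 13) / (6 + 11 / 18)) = -3120144 / 221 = -14118.30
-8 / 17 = -0.47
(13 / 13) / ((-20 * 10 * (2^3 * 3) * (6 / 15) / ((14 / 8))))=-7 / 7680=-0.00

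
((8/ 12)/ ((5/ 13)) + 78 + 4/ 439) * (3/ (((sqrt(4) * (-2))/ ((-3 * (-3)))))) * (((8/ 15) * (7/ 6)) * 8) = -29405824/ 10975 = -2679.35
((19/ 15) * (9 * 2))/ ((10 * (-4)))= -0.57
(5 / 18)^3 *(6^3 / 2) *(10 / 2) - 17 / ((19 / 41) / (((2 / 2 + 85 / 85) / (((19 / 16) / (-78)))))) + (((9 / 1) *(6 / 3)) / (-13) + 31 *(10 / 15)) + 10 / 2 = 1230364555 / 253422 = 4855.00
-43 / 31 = -1.39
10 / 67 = 0.15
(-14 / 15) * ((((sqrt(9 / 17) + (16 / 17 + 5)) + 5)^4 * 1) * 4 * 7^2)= -1123819608744 / 417605 -70941334464 * sqrt(17) / 417605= -3391526.02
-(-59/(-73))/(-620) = 59/45260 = 0.00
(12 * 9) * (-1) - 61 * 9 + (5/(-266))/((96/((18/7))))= -19573359/29792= -657.00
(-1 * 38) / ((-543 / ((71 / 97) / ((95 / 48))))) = 2272 / 87785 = 0.03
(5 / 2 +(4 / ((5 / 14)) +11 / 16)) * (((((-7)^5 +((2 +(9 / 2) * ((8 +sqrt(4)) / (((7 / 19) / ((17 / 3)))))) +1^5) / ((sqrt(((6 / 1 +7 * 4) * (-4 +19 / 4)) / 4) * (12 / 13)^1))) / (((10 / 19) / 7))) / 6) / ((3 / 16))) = -2808008.15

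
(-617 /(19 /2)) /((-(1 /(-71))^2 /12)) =74647128 /19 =3928796.21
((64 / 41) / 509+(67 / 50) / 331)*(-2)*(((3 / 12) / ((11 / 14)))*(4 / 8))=-17201961 / 7598402900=-0.00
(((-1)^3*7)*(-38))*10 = 2660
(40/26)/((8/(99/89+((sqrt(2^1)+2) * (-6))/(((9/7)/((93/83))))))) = -345175/192062 -1085 * sqrt(2)/1079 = -3.22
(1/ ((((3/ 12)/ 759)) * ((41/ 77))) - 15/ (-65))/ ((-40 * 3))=-1013053/ 21320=-47.52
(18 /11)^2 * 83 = 222.25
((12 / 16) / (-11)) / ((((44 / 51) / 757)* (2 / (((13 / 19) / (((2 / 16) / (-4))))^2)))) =-626359968 / 43681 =-14339.41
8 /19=0.42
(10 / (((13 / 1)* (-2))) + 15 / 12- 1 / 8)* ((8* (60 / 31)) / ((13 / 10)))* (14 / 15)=43120 / 5239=8.23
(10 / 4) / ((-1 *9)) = -5 / 18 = -0.28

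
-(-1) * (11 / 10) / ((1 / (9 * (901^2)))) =80368299 / 10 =8036829.90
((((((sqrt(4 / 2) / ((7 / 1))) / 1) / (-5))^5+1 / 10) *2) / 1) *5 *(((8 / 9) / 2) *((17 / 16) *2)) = 17 / 18 - 68 *sqrt(2) / 94539375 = 0.94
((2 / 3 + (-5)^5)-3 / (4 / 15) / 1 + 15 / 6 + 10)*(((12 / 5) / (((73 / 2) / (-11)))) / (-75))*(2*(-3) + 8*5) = -1024.03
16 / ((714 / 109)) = 2.44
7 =7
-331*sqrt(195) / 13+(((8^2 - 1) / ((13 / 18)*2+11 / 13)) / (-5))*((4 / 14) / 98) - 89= -331*sqrt(195) / 13 - 5844793 / 65660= -444.57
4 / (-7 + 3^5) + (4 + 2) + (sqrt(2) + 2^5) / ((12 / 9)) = 3*sqrt(2) / 4 + 1771 / 59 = 31.08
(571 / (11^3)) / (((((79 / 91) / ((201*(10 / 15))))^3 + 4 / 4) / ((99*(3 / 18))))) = 517660091353132 / 73131217847061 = 7.08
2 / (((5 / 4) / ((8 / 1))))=64 / 5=12.80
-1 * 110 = -110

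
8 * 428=3424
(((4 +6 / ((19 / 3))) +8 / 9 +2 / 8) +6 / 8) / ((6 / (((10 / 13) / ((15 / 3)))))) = 1169 / 6669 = 0.18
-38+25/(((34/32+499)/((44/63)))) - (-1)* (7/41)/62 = -48642201907/1281328146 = -37.96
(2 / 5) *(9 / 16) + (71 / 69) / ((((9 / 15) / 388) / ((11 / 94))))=30390361 / 389160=78.09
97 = 97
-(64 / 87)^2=-4096 / 7569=-0.54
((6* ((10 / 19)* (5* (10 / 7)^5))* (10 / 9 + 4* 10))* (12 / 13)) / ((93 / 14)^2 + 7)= 59200000000 / 848989141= 69.73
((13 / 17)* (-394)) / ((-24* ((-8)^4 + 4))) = 2561 / 836400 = 0.00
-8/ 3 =-2.67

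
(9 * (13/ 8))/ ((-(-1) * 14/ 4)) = 117/ 28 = 4.18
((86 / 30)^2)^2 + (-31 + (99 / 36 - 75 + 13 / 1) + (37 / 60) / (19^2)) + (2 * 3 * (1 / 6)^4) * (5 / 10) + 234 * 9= 609173628451 / 292410000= 2083.29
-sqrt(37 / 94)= -sqrt(3478) / 94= -0.63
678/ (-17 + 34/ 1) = 678/ 17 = 39.88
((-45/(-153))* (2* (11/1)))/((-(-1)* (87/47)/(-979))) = -5061430/1479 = -3422.20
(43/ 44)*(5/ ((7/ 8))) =5.58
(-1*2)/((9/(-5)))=10/9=1.11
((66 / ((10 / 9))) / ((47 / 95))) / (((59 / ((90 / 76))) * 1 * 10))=2673 / 11092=0.24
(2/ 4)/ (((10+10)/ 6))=3/ 20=0.15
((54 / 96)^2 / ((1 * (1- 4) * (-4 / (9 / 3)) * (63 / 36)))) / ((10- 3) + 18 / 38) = 1539 / 254464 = 0.01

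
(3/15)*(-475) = -95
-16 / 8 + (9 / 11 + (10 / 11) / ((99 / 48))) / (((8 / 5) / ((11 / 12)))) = -4051 / 3168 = -1.28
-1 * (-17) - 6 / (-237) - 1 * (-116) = 10509 / 79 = 133.03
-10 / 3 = -3.33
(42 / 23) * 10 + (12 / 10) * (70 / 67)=30072 / 1541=19.51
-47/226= -0.21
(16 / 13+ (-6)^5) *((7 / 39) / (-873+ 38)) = 707504 / 423345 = 1.67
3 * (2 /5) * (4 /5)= 24 /25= 0.96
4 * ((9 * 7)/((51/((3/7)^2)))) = 108/119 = 0.91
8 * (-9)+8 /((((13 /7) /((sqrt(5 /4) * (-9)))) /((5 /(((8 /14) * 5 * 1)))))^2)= 647.23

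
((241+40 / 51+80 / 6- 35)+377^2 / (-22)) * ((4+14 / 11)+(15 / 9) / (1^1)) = -43303.84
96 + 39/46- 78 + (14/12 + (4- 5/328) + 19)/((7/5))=816989/22632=36.10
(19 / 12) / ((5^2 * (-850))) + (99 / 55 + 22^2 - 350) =34628981 / 255000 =135.80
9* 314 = 2826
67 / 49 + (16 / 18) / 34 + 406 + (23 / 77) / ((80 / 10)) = 268796785 / 659736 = 407.43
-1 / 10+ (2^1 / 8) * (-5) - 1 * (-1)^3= -7 / 20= -0.35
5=5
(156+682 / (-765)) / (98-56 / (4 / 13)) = -59329 / 32130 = -1.85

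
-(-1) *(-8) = -8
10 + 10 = 20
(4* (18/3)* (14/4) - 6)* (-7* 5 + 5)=-2340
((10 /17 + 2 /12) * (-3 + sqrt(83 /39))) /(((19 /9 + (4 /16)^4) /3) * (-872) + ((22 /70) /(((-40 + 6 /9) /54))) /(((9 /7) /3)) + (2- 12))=9812880 /2711444291- 1090320 * sqrt(3237) /35248775783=0.00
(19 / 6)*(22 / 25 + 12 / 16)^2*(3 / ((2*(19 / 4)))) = 26569 / 10000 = 2.66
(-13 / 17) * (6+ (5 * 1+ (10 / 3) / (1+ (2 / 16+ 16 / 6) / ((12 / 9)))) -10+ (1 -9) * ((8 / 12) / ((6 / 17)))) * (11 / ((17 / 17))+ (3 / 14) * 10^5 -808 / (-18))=9730462469 / 45441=214133.99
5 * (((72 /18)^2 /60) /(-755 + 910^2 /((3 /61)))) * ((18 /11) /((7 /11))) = 72 /353582845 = 0.00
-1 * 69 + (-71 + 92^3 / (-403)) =-835108 / 403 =-2072.23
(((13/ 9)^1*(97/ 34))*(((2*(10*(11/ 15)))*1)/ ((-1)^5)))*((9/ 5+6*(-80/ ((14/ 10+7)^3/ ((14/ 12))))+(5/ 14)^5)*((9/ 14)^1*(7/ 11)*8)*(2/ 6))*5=-78829027927/ 277718868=-283.84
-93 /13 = -7.15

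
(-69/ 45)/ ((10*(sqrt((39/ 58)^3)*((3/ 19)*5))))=-12673*sqrt(2262)/ 1711125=-0.35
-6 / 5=-1.20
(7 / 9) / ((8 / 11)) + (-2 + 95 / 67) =2351 / 4824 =0.49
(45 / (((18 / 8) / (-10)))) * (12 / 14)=-171.43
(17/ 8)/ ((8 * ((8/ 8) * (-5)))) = -17/ 320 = -0.05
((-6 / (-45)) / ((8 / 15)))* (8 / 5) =0.40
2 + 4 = 6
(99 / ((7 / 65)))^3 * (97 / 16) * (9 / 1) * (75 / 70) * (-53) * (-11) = 2034322072507456875 / 76832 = 26477536345630.17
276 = 276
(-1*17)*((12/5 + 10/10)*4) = -1156/5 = -231.20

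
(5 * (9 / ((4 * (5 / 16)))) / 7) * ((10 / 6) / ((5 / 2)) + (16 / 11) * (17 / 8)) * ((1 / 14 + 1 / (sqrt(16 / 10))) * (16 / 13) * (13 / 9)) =29.61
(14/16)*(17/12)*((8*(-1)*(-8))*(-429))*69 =-2348346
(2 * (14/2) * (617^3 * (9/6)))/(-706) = -4932587373/706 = -6986667.67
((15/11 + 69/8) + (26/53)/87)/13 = 4055357/5274984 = 0.77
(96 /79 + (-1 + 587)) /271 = 46390 /21409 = 2.17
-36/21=-12/7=-1.71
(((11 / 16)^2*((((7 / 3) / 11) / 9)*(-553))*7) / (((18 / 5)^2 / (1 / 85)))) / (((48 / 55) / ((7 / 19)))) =-573778975 / 34721021952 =-0.02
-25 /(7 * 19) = -25 /133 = -0.19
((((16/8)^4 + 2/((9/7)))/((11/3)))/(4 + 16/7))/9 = 553/6534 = 0.08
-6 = -6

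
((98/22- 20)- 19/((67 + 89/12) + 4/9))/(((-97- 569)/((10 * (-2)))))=-9462/19943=-0.47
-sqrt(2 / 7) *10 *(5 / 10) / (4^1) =-5 *sqrt(14) / 28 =-0.67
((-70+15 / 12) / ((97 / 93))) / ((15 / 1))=-1705 / 388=-4.39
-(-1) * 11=11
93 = 93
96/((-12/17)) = -136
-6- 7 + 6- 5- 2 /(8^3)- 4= -4097 /256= -16.00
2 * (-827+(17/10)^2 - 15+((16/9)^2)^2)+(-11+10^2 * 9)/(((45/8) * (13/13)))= -1500.20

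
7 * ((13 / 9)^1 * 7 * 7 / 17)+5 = 5224 / 153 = 34.14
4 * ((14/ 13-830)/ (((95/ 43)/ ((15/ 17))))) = -5560416/ 4199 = -1324.22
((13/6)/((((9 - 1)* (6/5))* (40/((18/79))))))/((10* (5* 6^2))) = 13/18201600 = 0.00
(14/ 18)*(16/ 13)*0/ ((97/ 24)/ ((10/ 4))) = 0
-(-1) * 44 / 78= 22 / 39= 0.56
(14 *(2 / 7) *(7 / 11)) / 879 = 28 / 9669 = 0.00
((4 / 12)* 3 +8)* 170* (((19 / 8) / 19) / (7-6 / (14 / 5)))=315 / 8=39.38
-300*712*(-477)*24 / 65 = 489058560 / 13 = 37619889.23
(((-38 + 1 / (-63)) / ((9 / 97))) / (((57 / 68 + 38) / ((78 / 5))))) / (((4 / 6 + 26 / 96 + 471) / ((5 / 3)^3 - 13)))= 297042047744 / 101765000673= 2.92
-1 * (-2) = 2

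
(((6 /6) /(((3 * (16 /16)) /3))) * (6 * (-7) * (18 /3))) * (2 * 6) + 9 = -3015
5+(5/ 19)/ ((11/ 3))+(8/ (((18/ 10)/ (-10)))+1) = -38.37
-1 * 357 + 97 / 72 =-25607 / 72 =-355.65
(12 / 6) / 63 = 2 / 63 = 0.03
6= 6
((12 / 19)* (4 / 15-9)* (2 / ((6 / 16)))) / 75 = -0.39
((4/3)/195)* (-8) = -32/585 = -0.05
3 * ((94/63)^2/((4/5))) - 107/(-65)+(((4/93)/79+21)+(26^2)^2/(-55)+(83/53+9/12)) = -4064213878335329/491123292660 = -8275.34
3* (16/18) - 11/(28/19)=-403/84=-4.80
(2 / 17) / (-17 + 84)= 2 / 1139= 0.00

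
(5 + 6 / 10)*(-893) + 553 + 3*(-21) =-22554 / 5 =-4510.80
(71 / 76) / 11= 71 / 836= 0.08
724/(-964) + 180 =43199/241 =179.25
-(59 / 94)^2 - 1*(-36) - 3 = 288107 / 8836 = 32.61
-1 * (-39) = 39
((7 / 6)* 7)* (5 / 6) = 245 / 36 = 6.81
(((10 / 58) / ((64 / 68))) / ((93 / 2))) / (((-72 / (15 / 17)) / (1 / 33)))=-25 / 17088192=-0.00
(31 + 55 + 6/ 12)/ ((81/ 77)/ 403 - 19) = -5368363/ 1179016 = -4.55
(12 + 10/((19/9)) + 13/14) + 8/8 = 4965/266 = 18.67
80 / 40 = 2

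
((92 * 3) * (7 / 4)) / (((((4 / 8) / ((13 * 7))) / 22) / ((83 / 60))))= 13376363 / 5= 2675272.60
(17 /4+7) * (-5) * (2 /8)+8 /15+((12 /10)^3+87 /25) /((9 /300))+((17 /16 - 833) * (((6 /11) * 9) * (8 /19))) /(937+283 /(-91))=28104179503 /177616560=158.23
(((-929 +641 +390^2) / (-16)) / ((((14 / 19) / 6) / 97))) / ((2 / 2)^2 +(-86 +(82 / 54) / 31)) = 175637868669 / 1990912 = 88219.81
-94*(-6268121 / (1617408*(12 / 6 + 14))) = 294601687 / 12939264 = 22.77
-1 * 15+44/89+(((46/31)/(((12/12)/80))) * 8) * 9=23541419/2759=8532.59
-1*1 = -1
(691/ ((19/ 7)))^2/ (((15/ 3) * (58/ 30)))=70189707/ 10469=6704.53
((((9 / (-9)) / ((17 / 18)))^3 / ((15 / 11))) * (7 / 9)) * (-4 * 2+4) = 2.71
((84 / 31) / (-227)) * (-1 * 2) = 168 / 7037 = 0.02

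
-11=-11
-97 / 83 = -1.17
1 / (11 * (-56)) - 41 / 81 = -25337 / 49896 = -0.51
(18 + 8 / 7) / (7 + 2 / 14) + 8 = 10.68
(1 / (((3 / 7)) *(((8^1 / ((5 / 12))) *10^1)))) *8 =7 / 72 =0.10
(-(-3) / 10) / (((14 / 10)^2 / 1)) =15 / 98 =0.15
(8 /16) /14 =1 /28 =0.04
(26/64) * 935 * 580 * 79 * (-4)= -139235525/2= -69617762.50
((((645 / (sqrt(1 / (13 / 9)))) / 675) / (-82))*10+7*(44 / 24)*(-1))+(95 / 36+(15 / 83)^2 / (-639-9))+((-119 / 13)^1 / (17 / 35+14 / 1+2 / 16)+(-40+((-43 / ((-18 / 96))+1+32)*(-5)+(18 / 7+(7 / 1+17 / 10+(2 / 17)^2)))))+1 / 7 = -120165732269514661 / 88941847296120-43*sqrt(13) / 1107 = -1351.20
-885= -885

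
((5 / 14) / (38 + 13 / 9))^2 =81 / 988036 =0.00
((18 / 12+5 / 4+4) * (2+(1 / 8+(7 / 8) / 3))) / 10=261 / 160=1.63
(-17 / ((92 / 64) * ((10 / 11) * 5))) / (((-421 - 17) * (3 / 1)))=748 / 377775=0.00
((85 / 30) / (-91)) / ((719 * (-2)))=17 / 785148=0.00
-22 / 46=-11 / 23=-0.48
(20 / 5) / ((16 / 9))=9 / 4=2.25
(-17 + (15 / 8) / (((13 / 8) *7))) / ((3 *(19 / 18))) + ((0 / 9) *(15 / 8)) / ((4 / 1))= -9192 / 1729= -5.32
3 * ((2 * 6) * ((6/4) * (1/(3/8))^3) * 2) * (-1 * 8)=-16384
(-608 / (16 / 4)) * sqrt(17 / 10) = -76 * sqrt(170) / 5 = -198.18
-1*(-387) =387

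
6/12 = 1/2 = 0.50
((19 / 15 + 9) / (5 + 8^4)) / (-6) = -77 / 184545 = -0.00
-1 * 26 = -26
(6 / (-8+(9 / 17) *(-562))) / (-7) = 51 / 18179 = 0.00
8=8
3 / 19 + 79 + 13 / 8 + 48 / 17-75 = 8.61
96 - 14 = 82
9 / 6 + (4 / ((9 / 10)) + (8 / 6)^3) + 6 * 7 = 2717 / 54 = 50.31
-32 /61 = -0.52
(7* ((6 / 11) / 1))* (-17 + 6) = -42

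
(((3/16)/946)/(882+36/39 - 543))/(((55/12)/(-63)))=-819/102186920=-0.00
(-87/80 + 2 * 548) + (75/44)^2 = 1097.82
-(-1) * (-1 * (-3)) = 3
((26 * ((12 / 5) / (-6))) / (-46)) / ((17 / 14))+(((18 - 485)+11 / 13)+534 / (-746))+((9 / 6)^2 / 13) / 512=-9060475831177 / 19414620160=-466.68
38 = 38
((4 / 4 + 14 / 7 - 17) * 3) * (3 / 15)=-42 / 5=-8.40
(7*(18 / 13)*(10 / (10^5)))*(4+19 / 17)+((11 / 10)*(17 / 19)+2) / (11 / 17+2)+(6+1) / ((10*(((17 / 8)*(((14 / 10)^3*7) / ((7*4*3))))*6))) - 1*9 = -7846906289 / 1028755000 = -7.63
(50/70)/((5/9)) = 9/7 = 1.29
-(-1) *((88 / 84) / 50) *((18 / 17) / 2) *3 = 99 / 2975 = 0.03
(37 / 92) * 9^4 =242757 / 92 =2638.66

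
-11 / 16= -0.69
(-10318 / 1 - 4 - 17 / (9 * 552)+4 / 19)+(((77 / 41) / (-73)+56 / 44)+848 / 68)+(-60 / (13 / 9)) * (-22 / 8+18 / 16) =-541013207069053 / 52830352872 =-10240.58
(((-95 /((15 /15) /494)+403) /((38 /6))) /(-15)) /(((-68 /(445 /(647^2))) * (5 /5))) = -4140903 /540842828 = -0.01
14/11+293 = 3237/11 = 294.27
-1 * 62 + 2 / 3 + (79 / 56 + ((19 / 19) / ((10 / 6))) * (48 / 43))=-2140213 / 36120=-59.25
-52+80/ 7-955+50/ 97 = -675643/ 679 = -995.06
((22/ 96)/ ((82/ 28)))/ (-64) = -77/ 62976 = -0.00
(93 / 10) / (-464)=-93 / 4640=-0.02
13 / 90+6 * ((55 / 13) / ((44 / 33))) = 11222 / 585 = 19.18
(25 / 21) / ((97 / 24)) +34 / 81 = 39286 / 54999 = 0.71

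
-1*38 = -38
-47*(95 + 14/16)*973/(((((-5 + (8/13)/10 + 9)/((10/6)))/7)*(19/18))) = -79797165175/6688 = -11931394.31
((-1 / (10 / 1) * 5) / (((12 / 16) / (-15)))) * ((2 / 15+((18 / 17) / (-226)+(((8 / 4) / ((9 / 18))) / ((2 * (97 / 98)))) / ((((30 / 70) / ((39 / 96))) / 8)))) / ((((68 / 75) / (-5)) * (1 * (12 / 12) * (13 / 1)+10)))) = -2699267125 / 72857767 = -37.05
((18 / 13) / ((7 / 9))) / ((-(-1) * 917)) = 162 / 83447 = 0.00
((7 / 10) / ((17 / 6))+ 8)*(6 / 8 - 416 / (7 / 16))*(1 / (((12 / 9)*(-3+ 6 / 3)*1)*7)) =55946109 / 66640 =839.53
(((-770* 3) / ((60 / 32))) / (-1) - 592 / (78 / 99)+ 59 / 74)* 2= 962.83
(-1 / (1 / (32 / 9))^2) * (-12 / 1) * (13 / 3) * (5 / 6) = 133120 / 243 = 547.82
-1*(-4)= 4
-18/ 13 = -1.38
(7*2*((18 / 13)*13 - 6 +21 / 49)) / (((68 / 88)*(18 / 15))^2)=175450 / 867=202.36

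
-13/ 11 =-1.18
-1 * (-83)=83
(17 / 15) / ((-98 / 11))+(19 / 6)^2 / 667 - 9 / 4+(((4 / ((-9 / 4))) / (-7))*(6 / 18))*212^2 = 16777060472 / 4412205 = 3802.42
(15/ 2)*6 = 45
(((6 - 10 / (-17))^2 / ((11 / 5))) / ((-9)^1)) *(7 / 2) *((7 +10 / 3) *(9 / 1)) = -6805120 / 9537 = -713.55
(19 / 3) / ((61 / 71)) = 1349 / 183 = 7.37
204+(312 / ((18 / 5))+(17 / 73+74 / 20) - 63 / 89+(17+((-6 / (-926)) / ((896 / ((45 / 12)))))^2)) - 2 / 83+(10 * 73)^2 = 11876246266533837023290117 / 22273076166646824960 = 533210.87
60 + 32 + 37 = 129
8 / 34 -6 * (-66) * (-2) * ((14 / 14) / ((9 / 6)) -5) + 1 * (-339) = 52585 / 17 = 3093.24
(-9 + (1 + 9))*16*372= 5952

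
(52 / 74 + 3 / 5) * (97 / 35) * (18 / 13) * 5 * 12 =5049432 / 16835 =299.94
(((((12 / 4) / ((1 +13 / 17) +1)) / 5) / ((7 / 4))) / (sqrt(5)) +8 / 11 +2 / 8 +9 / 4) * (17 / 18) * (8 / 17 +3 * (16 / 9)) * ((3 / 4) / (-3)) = -2627 / 594 - 2516 * sqrt(5) / 74025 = -4.50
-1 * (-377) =377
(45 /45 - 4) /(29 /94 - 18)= 282 /1663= 0.17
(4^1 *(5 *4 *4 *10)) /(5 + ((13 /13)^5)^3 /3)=600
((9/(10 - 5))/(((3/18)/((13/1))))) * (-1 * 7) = -4914/5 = -982.80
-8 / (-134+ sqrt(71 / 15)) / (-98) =-8040 / 13194181 - 4 *sqrt(1065) / 13194181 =-0.00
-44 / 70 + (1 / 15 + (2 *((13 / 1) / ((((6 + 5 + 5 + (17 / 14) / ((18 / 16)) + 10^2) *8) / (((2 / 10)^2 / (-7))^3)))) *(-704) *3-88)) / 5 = -96436866542 / 5294296875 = -18.22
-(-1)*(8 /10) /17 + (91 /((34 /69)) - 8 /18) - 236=-79133 /1530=-51.72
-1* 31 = -31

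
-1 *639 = -639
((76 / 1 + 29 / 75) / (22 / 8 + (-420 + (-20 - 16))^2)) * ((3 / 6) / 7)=11458 / 436671375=0.00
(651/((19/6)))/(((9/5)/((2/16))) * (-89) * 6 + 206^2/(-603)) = -841185/31752154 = -0.03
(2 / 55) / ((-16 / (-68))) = 17 / 110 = 0.15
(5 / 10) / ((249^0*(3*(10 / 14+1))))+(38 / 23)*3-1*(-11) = 16.05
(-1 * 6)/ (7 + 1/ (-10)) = -20/ 23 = -0.87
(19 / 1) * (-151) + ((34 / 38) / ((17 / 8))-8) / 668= -9103373 / 3173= -2869.01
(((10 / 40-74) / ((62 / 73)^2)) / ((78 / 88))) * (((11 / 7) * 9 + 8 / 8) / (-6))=291.12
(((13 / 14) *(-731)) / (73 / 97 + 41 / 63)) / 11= -43.97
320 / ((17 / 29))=545.88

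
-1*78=-78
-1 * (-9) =9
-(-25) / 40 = 5 / 8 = 0.62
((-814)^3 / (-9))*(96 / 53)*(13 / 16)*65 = 911506813360 / 159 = 5732747253.84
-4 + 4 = 0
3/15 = 1/5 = 0.20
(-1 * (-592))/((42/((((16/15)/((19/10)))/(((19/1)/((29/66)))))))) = 137344/750519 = 0.18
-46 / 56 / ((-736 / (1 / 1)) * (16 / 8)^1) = 1 / 1792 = 0.00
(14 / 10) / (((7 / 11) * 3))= 11 / 15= 0.73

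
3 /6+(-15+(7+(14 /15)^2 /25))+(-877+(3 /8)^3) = -2547107773 /2880000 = -884.41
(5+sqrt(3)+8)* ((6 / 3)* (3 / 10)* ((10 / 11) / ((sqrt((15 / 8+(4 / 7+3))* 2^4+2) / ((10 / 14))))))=5* sqrt(273)* (sqrt(3)+13) / 2002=0.61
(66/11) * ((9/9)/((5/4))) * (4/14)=48/35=1.37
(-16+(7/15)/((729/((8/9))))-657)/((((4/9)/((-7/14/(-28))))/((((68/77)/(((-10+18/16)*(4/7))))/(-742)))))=-1125965063/177431922360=-0.01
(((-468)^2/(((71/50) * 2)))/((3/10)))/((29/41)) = 363444.39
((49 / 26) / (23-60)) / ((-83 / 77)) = 3773 / 79846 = 0.05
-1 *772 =-772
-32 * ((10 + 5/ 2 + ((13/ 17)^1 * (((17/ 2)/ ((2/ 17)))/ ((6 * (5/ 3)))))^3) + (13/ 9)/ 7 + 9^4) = -27185197243/ 126000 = -215755.53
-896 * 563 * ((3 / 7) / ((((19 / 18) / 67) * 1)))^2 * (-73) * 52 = 1417021538102.20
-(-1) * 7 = 7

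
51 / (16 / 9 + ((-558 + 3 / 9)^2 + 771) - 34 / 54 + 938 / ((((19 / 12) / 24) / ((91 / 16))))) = 26163 / 201419053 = 0.00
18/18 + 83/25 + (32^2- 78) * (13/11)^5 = 799861178/366025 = 2185.26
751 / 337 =2.23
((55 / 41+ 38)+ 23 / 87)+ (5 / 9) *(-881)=-4813723 / 10701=-449.84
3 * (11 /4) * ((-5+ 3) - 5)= -231 /4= -57.75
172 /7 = 24.57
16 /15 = 1.07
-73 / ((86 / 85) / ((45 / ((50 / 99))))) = -1105731 / 172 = -6428.67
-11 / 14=-0.79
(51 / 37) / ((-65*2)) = -51 / 4810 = -0.01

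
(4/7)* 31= 124/7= 17.71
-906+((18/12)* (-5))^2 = -3399/4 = -849.75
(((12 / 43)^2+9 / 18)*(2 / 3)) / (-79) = -2137 / 438213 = -0.00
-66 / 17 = -3.88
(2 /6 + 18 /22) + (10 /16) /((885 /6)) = 9001 /7788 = 1.16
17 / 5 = 3.40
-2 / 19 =-0.11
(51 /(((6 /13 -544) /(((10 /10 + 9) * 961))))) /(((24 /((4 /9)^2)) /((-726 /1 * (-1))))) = -513962020 /95391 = -5387.95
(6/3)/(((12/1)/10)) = 5/3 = 1.67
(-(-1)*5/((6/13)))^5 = 1160290625/7776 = 149214.33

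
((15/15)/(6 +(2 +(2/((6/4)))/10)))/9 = 5/366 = 0.01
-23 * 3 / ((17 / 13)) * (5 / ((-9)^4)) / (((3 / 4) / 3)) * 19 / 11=-113620 / 408969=-0.28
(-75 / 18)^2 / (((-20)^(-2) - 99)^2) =25000000 / 14112727209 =0.00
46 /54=23 /27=0.85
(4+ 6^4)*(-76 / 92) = -24700 / 23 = -1073.91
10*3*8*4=960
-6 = -6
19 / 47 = 0.40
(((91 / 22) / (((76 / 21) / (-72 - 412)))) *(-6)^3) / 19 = 2270268 / 361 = 6288.83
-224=-224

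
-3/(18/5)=-5/6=-0.83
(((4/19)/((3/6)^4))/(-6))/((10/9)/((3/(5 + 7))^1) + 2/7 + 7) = -672/14041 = -0.05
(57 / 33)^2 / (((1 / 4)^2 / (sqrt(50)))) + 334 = 334 + 28880 * sqrt(2) / 121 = 671.54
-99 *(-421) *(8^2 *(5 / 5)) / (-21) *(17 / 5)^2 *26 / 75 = -2227029376 / 4375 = -509035.29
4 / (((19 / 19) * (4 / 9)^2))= 81 / 4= 20.25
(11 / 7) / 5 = 11 / 35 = 0.31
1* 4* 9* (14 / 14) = 36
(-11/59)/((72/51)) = -187/1416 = -0.13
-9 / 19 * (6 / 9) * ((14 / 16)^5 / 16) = -50421 / 4980736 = -0.01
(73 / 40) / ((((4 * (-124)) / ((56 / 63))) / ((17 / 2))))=-1241 / 44640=-0.03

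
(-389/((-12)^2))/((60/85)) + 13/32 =-5911/1728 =-3.42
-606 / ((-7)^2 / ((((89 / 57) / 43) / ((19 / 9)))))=-161802 / 760627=-0.21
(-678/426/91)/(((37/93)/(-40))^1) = 420360/239057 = 1.76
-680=-680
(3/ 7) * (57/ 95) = 9/ 35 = 0.26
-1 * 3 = -3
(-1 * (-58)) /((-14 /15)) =-435 /7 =-62.14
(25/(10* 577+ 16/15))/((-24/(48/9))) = -125/129849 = -0.00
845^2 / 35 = 142805 / 7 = 20400.71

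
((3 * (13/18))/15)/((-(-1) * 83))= 13/7470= 0.00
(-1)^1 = -1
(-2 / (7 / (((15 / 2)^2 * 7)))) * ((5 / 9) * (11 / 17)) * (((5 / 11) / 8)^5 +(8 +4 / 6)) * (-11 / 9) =428.38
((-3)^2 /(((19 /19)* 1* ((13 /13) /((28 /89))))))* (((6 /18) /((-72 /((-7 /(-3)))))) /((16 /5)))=-245 /25632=-0.01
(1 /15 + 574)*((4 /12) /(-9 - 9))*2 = -8611 /405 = -21.26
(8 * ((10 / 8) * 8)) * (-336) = -26880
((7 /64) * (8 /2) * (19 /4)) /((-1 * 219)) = -0.01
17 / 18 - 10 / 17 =0.36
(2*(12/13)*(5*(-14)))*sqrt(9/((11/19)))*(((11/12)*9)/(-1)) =3780*sqrt(209)/13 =4203.60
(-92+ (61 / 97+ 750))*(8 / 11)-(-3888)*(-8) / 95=15366152 / 101365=151.59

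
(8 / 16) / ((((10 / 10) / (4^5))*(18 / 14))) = 3584 / 9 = 398.22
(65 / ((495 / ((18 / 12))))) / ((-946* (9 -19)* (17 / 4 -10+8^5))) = 13 / 20455438410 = 0.00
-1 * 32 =-32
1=1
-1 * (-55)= 55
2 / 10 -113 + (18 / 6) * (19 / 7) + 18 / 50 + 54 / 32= -287307 / 2800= -102.61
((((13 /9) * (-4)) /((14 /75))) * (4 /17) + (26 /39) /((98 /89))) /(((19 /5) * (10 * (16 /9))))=-50061 /506464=-0.10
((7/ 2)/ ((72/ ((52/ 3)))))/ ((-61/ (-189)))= 637/ 244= 2.61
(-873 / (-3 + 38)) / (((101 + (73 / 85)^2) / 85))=-35742075 / 1715126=-20.84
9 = 9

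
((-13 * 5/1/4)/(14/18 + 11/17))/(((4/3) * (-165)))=1989/38368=0.05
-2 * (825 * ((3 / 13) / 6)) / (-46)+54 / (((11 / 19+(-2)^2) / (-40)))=-8156715 / 17342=-470.34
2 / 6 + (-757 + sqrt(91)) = -2270 / 3 + sqrt(91) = -747.13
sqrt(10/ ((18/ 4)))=2 * sqrt(5)/ 3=1.49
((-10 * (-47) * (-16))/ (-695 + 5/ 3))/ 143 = 141/ 1859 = 0.08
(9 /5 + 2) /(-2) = -19 /10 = -1.90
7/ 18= 0.39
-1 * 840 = -840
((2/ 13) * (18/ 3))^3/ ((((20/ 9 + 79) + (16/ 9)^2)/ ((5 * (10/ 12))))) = 0.04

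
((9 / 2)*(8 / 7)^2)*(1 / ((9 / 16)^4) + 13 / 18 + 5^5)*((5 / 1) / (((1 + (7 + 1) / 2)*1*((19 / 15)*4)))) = 3637.56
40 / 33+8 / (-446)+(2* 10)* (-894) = -131570132 / 7359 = -17878.81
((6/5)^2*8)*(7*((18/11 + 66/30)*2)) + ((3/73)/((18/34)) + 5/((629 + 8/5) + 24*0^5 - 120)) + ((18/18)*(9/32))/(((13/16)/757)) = 5868862721563/6662691750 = 880.85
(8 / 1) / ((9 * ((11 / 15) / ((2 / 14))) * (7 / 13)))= 520 / 1617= 0.32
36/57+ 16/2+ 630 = 12134/19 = 638.63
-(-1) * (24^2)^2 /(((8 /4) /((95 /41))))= 15759360 /41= 384374.63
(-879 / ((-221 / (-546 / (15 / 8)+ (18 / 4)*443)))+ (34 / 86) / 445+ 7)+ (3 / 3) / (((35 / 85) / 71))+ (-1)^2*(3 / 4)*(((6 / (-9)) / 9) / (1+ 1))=7406475512113 / 1065666420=6950.09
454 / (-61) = -454 / 61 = -7.44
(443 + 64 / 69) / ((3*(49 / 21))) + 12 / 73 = 2241859 / 35259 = 63.58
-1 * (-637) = 637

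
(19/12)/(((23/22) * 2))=0.76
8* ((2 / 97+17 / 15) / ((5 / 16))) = 214912 / 7275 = 29.54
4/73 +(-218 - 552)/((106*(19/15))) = -417547/73511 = -5.68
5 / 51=0.10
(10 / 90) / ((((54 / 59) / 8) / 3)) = 236 / 81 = 2.91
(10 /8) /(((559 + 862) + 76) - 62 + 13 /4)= 5 /5753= 0.00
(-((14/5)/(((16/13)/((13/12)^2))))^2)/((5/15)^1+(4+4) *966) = -236513641/256407552000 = -0.00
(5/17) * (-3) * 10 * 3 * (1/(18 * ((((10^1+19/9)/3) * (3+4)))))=-675/12971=-0.05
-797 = -797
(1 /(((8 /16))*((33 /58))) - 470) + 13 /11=-15355 /33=-465.30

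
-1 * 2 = -2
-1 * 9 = -9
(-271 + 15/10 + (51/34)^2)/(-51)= 1069/204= 5.24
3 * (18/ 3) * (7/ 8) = 63/ 4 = 15.75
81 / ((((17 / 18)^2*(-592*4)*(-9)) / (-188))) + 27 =1120581 / 42772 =26.20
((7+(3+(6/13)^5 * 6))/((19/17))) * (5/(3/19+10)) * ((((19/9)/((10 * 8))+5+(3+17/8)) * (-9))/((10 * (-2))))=233569919629/11465527840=20.37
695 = 695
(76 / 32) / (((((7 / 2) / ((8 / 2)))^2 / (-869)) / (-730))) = 96424240 / 49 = 1967841.63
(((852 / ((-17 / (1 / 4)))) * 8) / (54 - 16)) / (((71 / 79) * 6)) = -158 / 323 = -0.49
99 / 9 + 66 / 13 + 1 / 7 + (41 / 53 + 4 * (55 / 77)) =13677 / 689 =19.85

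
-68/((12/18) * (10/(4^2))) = -816/5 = -163.20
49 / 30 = 1.63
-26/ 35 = -0.74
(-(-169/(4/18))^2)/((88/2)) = -2313441/176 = -13144.55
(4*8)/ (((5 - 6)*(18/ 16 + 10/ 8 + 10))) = -256/ 99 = -2.59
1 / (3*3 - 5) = 1 / 4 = 0.25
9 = 9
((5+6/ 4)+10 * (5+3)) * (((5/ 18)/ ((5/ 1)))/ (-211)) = -0.02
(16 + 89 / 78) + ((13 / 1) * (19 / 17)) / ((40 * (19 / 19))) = 464213 / 26520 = 17.50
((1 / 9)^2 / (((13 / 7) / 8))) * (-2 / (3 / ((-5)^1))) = 560 / 3159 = 0.18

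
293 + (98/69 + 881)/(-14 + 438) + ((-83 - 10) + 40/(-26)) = 76272011/380328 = 200.54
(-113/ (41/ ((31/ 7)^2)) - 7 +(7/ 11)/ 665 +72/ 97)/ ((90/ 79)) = -970252199153/ 18327805650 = -52.94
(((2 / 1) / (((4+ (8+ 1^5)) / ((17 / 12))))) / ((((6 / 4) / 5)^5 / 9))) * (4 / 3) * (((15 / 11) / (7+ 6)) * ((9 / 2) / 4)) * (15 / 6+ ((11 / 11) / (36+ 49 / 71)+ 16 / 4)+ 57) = 70332612500 / 8716851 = 8068.58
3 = 3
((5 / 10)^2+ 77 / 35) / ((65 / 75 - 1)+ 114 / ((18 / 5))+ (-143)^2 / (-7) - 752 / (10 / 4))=-1029 / 1340032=-0.00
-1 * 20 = -20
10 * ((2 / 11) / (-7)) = -20 / 77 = -0.26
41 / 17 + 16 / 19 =1051 / 323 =3.25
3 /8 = 0.38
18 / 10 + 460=2309 / 5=461.80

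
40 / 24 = 1.67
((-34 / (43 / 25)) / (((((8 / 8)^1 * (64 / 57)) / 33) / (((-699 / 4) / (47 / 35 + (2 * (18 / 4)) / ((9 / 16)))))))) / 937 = 19557932625 / 3130449536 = 6.25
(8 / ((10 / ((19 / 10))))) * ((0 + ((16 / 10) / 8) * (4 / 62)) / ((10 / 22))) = 836 / 19375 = 0.04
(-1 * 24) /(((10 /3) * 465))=-12 /775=-0.02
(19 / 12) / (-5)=-19 / 60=-0.32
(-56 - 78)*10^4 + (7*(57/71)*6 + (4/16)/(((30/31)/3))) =-3805502039/2840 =-1339965.51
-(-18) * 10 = 180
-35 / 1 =-35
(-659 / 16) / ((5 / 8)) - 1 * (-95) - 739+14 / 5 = -7071 / 10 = -707.10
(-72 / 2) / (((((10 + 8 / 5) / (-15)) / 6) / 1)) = 8100 / 29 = 279.31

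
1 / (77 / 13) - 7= -526 / 77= -6.83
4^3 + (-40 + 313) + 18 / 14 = 2368 / 7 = 338.29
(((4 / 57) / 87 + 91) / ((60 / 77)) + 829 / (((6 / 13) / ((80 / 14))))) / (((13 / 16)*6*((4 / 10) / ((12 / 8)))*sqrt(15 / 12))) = 21620493347*sqrt(5) / 6769035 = 7142.07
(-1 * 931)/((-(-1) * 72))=-931/72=-12.93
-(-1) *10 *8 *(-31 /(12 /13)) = -8060 /3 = -2686.67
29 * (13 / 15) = 377 / 15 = 25.13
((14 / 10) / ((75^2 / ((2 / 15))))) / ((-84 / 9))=-1 / 281250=-0.00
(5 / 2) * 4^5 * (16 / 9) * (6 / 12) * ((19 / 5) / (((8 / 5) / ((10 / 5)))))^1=97280 / 9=10808.89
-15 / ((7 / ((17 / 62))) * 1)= -255 / 434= -0.59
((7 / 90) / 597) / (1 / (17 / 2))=119 / 107460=0.00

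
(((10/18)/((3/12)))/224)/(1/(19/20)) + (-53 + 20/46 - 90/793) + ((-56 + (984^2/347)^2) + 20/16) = 34471958096563181549/4427417738016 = 7786018.88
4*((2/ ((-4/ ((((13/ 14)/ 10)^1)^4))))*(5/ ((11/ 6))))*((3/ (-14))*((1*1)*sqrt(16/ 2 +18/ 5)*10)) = 257049*sqrt(290)/ 1479016000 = 0.00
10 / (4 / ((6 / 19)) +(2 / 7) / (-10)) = 1050 / 1327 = 0.79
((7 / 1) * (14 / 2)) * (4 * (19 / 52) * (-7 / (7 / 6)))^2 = 636804 / 169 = 3768.07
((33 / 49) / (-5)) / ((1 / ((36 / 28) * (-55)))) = 3267 / 343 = 9.52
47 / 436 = 0.11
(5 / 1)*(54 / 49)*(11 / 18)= 165 / 49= 3.37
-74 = -74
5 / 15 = 1 / 3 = 0.33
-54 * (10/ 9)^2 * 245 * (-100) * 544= 2665600000/ 3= 888533333.33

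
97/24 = 4.04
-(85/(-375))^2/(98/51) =-0.03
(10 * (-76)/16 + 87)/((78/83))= 6557/156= 42.03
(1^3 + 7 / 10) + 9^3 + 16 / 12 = 21961 / 30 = 732.03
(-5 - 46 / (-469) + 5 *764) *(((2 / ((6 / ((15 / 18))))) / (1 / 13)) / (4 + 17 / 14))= 12922585 / 4891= 2642.12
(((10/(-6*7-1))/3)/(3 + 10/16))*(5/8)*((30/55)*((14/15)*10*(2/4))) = -1400/41151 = -0.03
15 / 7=2.14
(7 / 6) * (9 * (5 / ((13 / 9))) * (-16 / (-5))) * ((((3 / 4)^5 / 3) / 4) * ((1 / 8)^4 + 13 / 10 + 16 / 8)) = 1034720001 / 136314880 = 7.59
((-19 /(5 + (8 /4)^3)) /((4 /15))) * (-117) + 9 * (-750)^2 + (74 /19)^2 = 7311197869 /1444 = 5063156.42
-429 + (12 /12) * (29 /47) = -428.38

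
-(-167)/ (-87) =-167/ 87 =-1.92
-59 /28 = -2.11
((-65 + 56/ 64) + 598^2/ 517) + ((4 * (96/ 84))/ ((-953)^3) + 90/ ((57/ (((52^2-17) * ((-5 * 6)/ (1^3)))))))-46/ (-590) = -17788632138240127589167/ 140453604449924920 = -126651.30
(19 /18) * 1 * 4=38 /9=4.22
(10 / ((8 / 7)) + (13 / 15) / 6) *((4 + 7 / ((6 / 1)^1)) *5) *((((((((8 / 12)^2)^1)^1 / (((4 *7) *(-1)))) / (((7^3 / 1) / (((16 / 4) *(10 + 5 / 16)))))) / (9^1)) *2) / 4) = -2729705 / 112021056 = -0.02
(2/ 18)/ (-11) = -0.01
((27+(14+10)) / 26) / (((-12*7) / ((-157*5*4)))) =13345 / 182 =73.32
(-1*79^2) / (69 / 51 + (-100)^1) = 106097 / 1677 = 63.27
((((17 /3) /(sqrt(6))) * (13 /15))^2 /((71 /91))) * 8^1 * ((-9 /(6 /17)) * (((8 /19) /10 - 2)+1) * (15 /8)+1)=63232342537 /32780700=1928.95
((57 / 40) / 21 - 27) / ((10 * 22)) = -7541 / 61600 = -0.12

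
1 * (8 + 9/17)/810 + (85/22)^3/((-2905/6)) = -462538037/4259396988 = -0.11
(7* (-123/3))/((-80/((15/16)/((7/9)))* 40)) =1107/10240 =0.11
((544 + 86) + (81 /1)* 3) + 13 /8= 6997 /8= 874.62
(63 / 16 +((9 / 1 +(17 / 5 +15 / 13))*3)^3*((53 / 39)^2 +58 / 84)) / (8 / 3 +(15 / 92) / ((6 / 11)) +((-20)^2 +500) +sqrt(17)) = 30495466788654670986033 / 161423329921753012750-16886284191720697284*sqrt(17) / 80711664960876506375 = 188.05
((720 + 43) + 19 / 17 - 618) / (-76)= -1.92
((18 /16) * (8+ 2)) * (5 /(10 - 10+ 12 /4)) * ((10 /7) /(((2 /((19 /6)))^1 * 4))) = 2375 /224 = 10.60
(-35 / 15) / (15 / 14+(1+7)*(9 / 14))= -98 / 261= -0.38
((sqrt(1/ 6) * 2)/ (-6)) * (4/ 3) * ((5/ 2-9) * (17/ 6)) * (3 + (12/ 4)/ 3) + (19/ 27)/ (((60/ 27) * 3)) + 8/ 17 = 1763/ 3060 + 442 * sqrt(6)/ 81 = 13.94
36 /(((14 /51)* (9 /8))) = 816 /7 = 116.57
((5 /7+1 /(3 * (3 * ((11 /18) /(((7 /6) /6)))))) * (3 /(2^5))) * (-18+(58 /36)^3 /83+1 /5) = -44634441521 /35781419520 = -1.25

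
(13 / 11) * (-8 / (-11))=104 / 121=0.86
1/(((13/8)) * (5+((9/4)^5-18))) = 8192/594581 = 0.01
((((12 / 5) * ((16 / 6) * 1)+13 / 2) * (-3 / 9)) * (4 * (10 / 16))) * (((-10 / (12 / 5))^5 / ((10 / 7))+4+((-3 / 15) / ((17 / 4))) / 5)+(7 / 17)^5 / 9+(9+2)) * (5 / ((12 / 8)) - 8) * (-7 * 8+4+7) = 143584991289587743 / 73605386880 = 1950740.26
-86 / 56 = -43 / 28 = -1.54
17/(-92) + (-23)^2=528.82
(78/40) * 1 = 39/20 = 1.95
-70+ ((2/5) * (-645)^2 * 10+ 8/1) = 1664038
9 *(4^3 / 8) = 72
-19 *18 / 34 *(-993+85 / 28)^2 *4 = -131386646331 / 3332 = -39431766.61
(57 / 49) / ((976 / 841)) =47937 / 47824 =1.00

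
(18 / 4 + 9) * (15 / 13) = 405 / 26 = 15.58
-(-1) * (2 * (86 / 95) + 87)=8437 / 95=88.81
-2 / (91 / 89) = -178 / 91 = -1.96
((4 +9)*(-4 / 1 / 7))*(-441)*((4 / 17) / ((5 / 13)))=170352 / 85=2004.14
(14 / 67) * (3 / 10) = 21 / 335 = 0.06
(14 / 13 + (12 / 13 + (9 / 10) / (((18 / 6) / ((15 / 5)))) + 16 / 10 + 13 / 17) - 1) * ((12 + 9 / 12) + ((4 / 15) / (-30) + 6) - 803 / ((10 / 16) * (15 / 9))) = -3926165 / 1224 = -3207.65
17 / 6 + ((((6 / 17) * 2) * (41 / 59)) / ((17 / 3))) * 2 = 307579 / 102306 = 3.01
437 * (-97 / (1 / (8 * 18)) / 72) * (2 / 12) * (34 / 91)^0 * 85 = -3603065 / 3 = -1201021.67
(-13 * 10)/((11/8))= -1040/11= -94.55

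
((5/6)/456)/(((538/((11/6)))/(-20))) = -275/2207952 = -0.00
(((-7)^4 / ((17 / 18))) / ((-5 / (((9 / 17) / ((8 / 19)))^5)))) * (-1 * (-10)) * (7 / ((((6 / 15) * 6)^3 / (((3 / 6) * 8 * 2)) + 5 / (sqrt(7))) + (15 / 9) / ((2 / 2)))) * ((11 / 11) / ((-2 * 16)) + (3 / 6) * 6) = -7020928950771102163531875 / 49532311401236267008 + 1477302410806398446484375 * sqrt(7) / 49532311401236267008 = -62834.83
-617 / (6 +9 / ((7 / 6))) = -4319 / 96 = -44.99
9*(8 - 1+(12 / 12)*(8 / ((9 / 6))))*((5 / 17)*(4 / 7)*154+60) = 162060 / 17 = 9532.94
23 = 23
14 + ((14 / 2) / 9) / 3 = 385 / 27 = 14.26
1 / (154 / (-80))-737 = -56789 / 77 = -737.52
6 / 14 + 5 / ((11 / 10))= 383 / 77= 4.97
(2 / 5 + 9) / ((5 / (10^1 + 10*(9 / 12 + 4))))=1081 / 10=108.10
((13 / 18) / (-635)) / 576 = -13 / 6583680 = -0.00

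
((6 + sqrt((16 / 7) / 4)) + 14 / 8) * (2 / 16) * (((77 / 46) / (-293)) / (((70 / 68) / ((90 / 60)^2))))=-52173 / 4312960 - 1683 * sqrt(7) / 3773840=-0.01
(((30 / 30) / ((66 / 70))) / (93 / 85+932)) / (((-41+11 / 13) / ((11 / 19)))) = -2975 / 181529154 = -0.00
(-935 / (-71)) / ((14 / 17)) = 15895 / 994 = 15.99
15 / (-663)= -5 / 221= -0.02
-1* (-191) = 191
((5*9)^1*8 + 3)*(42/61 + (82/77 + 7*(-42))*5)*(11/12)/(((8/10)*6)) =-2080094665/20496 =-101487.83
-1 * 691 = -691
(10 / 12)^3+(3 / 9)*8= 701 / 216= 3.25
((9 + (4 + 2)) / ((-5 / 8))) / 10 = -12 / 5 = -2.40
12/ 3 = 4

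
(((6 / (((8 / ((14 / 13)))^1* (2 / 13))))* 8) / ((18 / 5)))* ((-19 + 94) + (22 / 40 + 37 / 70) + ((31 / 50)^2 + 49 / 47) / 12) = 83563241 / 94000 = 888.97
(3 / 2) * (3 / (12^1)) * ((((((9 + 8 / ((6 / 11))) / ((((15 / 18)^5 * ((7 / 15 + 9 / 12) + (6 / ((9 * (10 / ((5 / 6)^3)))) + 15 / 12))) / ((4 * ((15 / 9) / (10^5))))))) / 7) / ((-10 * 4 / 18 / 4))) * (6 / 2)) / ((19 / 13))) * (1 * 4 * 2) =-5232213792 / 2108517578125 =-0.00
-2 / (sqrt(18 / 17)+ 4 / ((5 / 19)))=-6460 / 48871+ 75* sqrt(34) / 48871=-0.12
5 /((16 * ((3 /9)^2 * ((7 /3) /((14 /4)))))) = 135 /32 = 4.22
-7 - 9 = -16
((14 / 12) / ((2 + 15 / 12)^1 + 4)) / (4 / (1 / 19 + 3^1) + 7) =14 / 723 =0.02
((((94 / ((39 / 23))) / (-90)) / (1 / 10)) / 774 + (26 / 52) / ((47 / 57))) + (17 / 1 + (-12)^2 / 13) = 366146285 / 12768678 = 28.68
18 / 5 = 3.60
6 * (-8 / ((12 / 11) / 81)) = -3564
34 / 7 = 4.86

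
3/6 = 1/2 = 0.50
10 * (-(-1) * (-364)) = -3640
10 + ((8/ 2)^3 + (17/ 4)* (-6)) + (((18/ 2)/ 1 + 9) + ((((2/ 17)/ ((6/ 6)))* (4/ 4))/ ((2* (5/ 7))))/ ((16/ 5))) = 18095/ 272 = 66.53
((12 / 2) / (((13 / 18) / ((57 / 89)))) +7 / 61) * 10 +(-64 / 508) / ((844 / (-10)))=102800134630 / 1891251869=54.36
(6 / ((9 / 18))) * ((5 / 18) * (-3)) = -10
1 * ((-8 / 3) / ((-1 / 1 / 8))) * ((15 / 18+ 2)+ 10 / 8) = 784 / 9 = 87.11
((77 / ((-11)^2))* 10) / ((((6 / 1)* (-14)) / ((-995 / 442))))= 4975 / 29172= 0.17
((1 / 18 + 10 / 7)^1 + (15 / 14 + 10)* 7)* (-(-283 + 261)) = 109472 / 63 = 1737.65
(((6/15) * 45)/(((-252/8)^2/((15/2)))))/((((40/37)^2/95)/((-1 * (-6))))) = 26011/392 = 66.35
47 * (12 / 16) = 141 / 4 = 35.25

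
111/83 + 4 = 443/83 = 5.34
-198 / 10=-99 / 5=-19.80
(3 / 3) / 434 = 0.00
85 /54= 1.57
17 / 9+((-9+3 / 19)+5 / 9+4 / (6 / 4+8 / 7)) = -30902 / 6327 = -4.88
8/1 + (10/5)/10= 41/5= 8.20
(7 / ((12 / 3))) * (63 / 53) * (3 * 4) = 1323 / 53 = 24.96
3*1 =3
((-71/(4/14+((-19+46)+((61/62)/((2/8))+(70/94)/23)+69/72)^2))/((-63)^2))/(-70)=2551426738912/10179347170962649995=0.00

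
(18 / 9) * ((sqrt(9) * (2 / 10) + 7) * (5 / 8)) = 19 / 2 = 9.50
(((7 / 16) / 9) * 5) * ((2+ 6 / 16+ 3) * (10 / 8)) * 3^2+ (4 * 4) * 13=114021 / 512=222.70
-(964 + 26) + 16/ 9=-8894/ 9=-988.22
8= 8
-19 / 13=-1.46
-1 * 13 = -13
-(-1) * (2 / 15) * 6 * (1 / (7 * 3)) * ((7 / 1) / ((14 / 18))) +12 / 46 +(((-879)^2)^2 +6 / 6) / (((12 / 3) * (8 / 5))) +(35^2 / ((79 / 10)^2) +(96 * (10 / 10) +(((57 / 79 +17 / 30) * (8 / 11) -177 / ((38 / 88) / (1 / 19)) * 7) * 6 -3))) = 29774567061081812608827 / 319205181680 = 93277204663.08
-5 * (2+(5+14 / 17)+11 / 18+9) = -26675 / 306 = -87.17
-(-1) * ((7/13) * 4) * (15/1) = 420/13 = 32.31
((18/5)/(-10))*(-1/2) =0.18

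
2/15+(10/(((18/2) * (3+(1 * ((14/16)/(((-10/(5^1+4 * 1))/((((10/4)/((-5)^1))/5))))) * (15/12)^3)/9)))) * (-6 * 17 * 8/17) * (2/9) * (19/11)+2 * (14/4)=3194947/9175815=0.35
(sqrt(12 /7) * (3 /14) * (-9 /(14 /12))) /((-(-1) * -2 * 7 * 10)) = 81 * sqrt(21) /24010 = 0.02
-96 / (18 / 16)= -256 / 3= -85.33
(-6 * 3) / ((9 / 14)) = -28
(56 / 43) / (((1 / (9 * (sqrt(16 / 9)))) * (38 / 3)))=1008 / 817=1.23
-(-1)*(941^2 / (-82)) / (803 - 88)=-15.10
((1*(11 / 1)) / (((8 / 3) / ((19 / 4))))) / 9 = 209 / 96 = 2.18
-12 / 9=-4 / 3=-1.33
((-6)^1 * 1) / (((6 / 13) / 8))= -104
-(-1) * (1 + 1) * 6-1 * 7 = 5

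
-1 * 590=-590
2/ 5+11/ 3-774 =-769.93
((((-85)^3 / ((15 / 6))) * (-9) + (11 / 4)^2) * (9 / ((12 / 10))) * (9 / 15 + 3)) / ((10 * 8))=955090467 / 1280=746164.43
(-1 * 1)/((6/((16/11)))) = -0.24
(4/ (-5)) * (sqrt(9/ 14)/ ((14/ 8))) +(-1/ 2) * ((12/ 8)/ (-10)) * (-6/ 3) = -24 * sqrt(14)/ 245 - 3/ 20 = -0.52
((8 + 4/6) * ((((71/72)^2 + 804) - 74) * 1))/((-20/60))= -49261693/2592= -19005.28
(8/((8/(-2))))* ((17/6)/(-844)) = 17/2532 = 0.01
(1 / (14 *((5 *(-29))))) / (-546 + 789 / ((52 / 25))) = 26 / 8797005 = 0.00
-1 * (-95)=95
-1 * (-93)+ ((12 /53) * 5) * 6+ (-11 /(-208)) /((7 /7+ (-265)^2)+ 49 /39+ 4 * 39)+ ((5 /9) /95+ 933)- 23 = 401939383410983 /398039274576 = 1009.80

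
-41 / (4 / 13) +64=-277 / 4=-69.25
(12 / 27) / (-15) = -0.03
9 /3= 3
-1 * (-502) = 502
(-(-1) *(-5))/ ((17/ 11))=-55/ 17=-3.24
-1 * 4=-4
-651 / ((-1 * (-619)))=-651 / 619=-1.05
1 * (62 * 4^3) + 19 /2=7955 /2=3977.50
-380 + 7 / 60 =-22793 / 60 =-379.88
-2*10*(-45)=900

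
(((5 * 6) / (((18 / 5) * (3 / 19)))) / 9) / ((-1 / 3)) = -475 / 27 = -17.59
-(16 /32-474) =947 /2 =473.50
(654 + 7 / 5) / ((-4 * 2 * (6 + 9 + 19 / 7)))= -22939 / 4960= -4.62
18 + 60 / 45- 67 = -143 / 3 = -47.67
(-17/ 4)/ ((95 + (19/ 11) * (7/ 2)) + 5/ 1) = -187/ 4666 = -0.04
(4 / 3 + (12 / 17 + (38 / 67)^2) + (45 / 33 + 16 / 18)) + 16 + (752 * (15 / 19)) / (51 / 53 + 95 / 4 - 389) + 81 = 123155679615002 / 1231757525493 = 99.98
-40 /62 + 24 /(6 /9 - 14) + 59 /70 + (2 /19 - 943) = -38941613 /41230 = -944.50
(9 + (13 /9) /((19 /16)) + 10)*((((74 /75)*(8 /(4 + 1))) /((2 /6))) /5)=19.15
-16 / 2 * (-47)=376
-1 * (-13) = 13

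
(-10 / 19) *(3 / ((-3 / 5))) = 50 / 19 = 2.63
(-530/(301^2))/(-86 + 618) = -265/24099866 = -0.00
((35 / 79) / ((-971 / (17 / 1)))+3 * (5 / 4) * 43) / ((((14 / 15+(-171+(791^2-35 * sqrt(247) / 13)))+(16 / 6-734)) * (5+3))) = 43290559375 * sqrt(247) / 311410563197656457376+5023025125873625 / 155705281598828228688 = 0.00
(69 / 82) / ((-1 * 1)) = -69 / 82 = -0.84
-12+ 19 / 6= -53 / 6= -8.83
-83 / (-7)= 83 / 7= 11.86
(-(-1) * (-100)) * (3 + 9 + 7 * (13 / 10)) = -2110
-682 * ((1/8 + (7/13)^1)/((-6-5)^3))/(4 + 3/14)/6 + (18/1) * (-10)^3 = -6682099009/371228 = -17999.99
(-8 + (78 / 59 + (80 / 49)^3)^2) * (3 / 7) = 3497088852328308 / 337270645226767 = 10.37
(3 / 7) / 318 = 1 / 742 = 0.00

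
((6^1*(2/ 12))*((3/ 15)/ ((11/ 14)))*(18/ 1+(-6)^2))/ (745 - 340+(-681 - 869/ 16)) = -1728/ 41525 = -0.04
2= 2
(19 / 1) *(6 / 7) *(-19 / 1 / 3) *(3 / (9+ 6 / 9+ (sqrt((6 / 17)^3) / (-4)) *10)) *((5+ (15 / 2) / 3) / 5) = -1388723319 / 28837781 - 7456455 *sqrt(102) / 28837781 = -50.77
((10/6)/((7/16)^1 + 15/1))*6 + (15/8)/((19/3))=1865/1976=0.94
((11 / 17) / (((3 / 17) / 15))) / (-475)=-0.12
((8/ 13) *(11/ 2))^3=85184/ 2197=38.77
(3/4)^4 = 81/256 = 0.32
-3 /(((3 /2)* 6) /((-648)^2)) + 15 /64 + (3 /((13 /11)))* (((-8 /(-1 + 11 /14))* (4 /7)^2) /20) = -4075816279 /29120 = -139966.22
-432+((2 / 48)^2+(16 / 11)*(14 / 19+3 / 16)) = -51843823 / 120384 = -430.65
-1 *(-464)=464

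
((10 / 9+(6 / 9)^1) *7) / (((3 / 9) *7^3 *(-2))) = -8 / 147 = -0.05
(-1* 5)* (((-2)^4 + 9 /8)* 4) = -685 /2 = -342.50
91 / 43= 2.12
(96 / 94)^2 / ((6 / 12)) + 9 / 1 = 24489 / 2209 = 11.09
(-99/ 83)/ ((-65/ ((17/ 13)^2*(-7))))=-200277/ 911755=-0.22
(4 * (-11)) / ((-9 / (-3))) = -44 / 3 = -14.67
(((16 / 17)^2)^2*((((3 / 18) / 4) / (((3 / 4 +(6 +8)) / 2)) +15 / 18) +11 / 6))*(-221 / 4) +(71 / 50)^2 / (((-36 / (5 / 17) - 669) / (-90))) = -6630996019277 / 57350185950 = -115.62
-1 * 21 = -21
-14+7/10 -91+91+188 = 1747/10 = 174.70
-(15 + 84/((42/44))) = -103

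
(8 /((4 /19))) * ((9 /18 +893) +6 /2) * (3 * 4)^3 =58867776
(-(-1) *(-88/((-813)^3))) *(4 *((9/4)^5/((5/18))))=216513/1592200880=0.00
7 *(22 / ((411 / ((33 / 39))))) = 1694 / 5343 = 0.32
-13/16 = -0.81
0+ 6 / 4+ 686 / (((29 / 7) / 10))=96127 / 58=1657.36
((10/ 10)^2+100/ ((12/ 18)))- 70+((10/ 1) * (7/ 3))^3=12784.70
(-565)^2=319225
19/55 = 0.35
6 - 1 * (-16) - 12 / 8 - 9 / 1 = 23 / 2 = 11.50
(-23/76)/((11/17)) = -391/836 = -0.47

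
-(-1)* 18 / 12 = 3 / 2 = 1.50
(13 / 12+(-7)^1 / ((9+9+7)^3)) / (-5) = -203041 / 937500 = -0.22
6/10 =3/5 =0.60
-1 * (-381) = 381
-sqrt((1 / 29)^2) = -1 / 29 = -0.03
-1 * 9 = -9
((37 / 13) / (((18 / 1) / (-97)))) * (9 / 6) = -3589 / 156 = -23.01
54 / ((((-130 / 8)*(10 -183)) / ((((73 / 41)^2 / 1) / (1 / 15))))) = 3453192 / 3780569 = 0.91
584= 584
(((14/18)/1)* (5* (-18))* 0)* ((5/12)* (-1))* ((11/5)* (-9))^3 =0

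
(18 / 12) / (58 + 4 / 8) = 1 / 39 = 0.03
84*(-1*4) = -336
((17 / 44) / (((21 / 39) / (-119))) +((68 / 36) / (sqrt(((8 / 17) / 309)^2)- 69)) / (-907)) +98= 547355479343 / 43393844076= 12.61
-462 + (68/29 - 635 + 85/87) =-95150/87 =-1093.68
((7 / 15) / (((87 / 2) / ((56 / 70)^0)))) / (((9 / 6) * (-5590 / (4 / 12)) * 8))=-7 / 131309100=-0.00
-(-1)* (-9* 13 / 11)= -117 / 11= -10.64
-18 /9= -2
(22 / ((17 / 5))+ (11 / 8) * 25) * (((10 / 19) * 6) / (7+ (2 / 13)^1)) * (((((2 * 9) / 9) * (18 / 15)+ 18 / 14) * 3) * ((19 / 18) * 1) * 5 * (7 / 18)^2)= 108683575 / 682992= 159.13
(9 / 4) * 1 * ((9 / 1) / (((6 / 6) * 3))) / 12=9 / 16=0.56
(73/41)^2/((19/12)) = 63948/31939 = 2.00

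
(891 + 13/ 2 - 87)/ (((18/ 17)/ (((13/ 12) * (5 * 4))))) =1791205/ 108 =16585.23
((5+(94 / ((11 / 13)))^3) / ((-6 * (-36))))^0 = 1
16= 16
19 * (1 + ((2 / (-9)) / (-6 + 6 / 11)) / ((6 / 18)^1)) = 1919 / 90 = 21.32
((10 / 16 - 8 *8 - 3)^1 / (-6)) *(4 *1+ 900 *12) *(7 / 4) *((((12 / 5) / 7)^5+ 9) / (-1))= -226104464765439 / 120050000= -1883419.12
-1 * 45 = -45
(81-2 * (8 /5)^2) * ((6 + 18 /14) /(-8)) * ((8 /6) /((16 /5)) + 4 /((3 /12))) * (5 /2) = -907579 /320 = -2836.18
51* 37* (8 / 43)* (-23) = -347208 / 43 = -8074.60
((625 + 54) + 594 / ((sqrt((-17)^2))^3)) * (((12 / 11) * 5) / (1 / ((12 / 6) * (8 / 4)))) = 800765040 / 54043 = 14817.18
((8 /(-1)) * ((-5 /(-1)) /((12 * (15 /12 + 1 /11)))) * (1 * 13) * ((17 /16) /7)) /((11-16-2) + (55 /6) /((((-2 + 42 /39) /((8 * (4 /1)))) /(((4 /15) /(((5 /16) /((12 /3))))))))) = 546975 /121733402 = 0.00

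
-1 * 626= -626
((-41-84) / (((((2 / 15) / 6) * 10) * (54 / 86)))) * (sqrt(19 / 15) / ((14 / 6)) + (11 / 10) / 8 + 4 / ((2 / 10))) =-577275 / 32-1075 * sqrt(285) / 42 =-18471.94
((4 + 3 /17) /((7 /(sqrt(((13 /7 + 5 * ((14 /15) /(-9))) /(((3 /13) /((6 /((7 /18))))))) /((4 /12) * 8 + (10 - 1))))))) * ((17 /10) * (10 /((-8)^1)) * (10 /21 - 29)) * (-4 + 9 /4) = -175.29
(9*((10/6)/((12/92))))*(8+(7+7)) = 2530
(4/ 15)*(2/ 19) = 8/ 285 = 0.03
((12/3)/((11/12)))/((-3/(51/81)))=-272/297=-0.92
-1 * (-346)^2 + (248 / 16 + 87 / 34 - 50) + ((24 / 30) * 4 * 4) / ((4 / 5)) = -2035443 / 17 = -119731.94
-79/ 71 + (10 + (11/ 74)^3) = 255790845/ 28770904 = 8.89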